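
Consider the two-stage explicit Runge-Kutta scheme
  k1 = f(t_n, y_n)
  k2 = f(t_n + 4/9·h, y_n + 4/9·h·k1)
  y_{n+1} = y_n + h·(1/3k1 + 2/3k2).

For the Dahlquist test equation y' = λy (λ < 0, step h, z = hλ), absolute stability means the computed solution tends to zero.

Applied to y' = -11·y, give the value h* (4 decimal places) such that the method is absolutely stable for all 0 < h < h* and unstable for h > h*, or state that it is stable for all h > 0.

(-3.3750,0); λ=-11 ⇒ h* = (27/8)/11 = 0.3068.

On y'=λy, z=hλ:
  k1=λy_n ⇒ h·k1=z·y_n;  k2=λ(1+4/9z)y_n ⇒ h·k2=z(1+4/9z)y_n
  y_{n+1}/y_n = 1 + 1/3z + 2/3z(1+4/9z) = 1 + z + 8/27z²
  R(z) = 1 + z + 8/27z².

Boundary: |R(x)|=1, x<0.
x=-1.02: |R|=0.2883
R=1: x+8/27x²=0 ⇒ x=−27/8=-3.3750; min R=1−1/(4·8/27)=0.1562>−1
Confirm numerically:
  x=-3.214: |R|=0.84668 <1
  x=-2.025: |R|=0.19000 <1
  x=-1.640: |R|=0.15692 <1
  x=-3.836: |R|=1.52397 >1
  x=-3.807: |R|=1.48730 >1
  x=-3.617: |R|=1.25935 >1
Stable set (-3.3750, 0).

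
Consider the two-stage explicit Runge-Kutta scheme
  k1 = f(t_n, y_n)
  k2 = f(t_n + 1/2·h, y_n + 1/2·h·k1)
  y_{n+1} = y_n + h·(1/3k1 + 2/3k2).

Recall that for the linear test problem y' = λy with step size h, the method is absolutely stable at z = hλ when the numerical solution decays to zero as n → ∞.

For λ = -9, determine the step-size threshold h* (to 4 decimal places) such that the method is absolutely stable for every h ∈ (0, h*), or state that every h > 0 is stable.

(-3.0000,0); λ=-9 ⇒ h* = (3)/9 = 0.3333.

Test eqn y'=λy, z=hλ:
  k1=λy_n ⇒ h·k1=z·y_n;  k2=λ(1+1/2z)y_n ⇒ h·k2=z(1+1/2z)y_n
  y_{n+1}/y_n = 1 + 1/3z + 2/3z(1+1/2z) = 1 + z + 1/3z²
  ⇒ R(z) = 1 + z + 1/3z².

Boundary: |R(x)|=1, x<0.
x=-1.73: |R|=0.2676
R=1: x+1/3x²=0 ⇒ x=−3=-3.0000; min R=1−1/(4·1/3)=0.2500>−1
Confirm numerically:
  x=-2.394: |R|=0.51641 <1
  x=-1.481: |R|=0.25012 <1
  x=-1.274: |R|=0.26703 <1
  x=-3.478: |R|=1.55416 >1
  x=-3.433: |R|=1.49550 >1
  x=-3.163: |R|=1.17186 >1
Interval (-3.0000, 0).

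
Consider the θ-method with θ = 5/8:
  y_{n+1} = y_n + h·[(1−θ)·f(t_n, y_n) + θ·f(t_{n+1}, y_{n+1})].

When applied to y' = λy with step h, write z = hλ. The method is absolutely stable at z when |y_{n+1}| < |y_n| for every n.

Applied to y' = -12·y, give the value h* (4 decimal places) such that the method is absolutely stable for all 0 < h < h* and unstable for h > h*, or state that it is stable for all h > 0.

Test eqn y'=λy, z=hλ:
  y_{n+1} = y_n + z·[3/8·y_n + 5/8·y_{n+1}] ⇒ (1 − 5/8z)y_{n+1} = (1 + 3/8z)y_n
  Hence R(z) = (1 + 3/8z)/(1 − 5/8z).

Boundary: |R(x)|=1, x<0.
x=-0.88: |R|=0.4323
x=-2: |R|=0.1111
x=-10: |R|=0.3793
x=-100: |R|=0.5748
θ=5/8≥1/2 ⇒ |1+3/8x|<|1−5/8x| ∀x<0 ⇒ interval (−∞,0).

interval (−∞, 0). Any h>0 works for λ=-12.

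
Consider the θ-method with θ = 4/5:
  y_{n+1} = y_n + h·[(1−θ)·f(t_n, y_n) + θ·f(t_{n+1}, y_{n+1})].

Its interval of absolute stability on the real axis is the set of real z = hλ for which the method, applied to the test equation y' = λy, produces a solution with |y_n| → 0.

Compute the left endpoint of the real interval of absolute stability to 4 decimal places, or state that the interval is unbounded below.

(−∞, 0) — no finite endpoint.

With y'=λy (z=hλ):
  y_{n+1} = y_n + z·[1/5·y_n + 4/5·y_{n+1}] ⇒ (1 − 4/5z)y_{n+1} = (1 + 1/5z)y_n
  Hence R(z) = (1 + 1/5z)/(1 − 4/5z).

Find x<0 with |R(x)|<1.
x=-0.72: |R|=0.5431
x=-2: |R|=0.2308
x=-10: |R|=0.1111
x=-100: |R|=0.2346
θ=4/5≥1/2 ⇒ |1+1/5x|<|1−4/5x| ∀x<0 ⇒ interval (−∞,0).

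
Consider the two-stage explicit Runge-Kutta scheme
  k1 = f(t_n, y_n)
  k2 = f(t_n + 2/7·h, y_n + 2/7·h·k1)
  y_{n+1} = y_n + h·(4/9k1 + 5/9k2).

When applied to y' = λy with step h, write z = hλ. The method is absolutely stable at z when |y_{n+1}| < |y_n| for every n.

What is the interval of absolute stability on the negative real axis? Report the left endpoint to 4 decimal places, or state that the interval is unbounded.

Set f=λy, z=hλ:
  k1=λy_n ⇒ h·k1=z·y_n;  k2=λ(1+2/7z)y_n ⇒ h·k2=z(1+2/7z)y_n
  y_{n+1}/y_n = 1 + 4/9z + 5/9z(1+2/7z) = 1 + z + 10/63z²
  R(z) = 1 + z + 10/63z².

Find x<0 with |R(x)|<1.
x=-0.51: |R|=0.5313
R=1: x+10/63x²=0 ⇒ x=−63/10=-6.3000; min R=1−1/(4·10/63)=-0.5750>−1
Confirm numerically:
  x=-4.114: |R|=0.42749 <1
  x=-3.217: |R|=0.57429 <1
  x=-3.037: |R|=0.57297 <1
  x=-6.643: |R|=1.36167 >1
  x=-6.628: |R|=1.34508 >1
  x=-6.478: |R|=1.18303 >1
So |R|<1 on (-6.3000, 0).

z∈(-6.3000,0).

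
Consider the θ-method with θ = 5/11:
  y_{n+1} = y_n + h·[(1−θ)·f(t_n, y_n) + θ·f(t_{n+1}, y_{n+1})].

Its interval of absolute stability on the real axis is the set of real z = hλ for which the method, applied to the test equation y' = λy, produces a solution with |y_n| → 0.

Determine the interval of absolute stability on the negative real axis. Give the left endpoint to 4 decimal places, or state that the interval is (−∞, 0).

z∈(-22.0000,0).

Test eqn y'=λy, z=hλ:
  y_{n+1} = y_n + z·[6/11·y_n + 5/11·y_{n+1}] ⇒ (1 − 5/11z)y_{n+1} = (1 + 6/11z)y_n
  R(z) = (1 + 6/11z)/(1 − 5/11z).

Need |R(x)|<1, x<0.
x=-0.81: |R|=0.4080
R=−1: 1+6/11x = −1+5/11x ⇒ -1/11x=2 ⇒ x=2/(-1/11)=-22.0000
Confirm numerically:
  x=-17.681: |R|=0.95655 <1
  x=-13.252: |R|=0.88677 <1
  x=-12.932: |R|=0.88015 <1
  x=-22.415: |R|=1.00337 >1
  x=-22.193: |R|=1.00158 >1
  x=-22.102: |R|=1.00084 >1
Stable set (-22.0000, 0).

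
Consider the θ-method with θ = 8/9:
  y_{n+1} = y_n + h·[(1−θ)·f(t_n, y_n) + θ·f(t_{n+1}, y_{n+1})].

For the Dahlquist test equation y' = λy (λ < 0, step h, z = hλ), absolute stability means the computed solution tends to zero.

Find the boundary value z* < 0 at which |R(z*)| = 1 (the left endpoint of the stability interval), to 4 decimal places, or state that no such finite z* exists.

(−∞, 0) — no finite endpoint.

With y'=λy (z=hλ):
  y_{n+1} = y_n + z·[1/9·y_n + 8/9·y_{n+1}] ⇒ (1 − 8/9z)y_{n+1} = (1 + 1/9z)y_n
  so R(z) = (1 + 1/9z)/(1 − 8/9z).

Need |R(x)|<1, x<0.
x=-0.67: |R|=0.5801
x=-2: |R|=0.2800
x=-10: |R|=0.0112
x=-100: |R|=0.1125
θ=8/9≥1/2 ⇒ |1+1/9x|<|1−8/9x| ∀x<0 ⇒ interval (−∞,0).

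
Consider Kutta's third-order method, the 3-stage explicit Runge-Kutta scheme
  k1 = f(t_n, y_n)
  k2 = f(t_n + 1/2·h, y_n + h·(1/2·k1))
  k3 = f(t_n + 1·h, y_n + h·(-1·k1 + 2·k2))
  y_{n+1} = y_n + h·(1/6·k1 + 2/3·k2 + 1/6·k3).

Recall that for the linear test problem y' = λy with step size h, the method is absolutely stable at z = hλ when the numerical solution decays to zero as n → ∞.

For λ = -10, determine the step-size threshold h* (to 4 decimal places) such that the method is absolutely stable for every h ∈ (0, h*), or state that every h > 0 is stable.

(-2.5127,0); λ=-10 ⇒ h* = 0.2513.

On y'=λy, z=hλ:
  order 3, 3-stage ⇒ R(z)=1+z+z^2/2+z^3/6
  (e.g. R(-0.51)=0.59794, |R|=0.59794)

Find x<0 with |R(x)|<1.
x=-0.51: |R|=0.5979
|R(-2.63)|=1.2035 |R(-1.61)|=0.0095 |R(-1.6)|=0.0027
Bisect:
  x_lo=-3.1403 |R|=2.3709  x_hi=-0.0619 |R|=0.9399
  mid=-1.60112 |R|=0.00343 →hi
  mid=-2.37071 |R|=0.78125 →hi
  mid=-2.75551 |R|=1.44611 →lo
  mid=-2.56311 |R|=1.08475 →lo
  mid=-2.46691 |R|=0.92621 →hi
  mid=-2.51501 |R|=1.00373 →lo
  mid=-2.49096 |R|=0.96454 →hi
  mid=-2.50298 |R|=0.98402 →hi
  ...
  [-2.51275,-2.51257] ⇒ x*=-2.5127
Stable set (-2.5127, 0).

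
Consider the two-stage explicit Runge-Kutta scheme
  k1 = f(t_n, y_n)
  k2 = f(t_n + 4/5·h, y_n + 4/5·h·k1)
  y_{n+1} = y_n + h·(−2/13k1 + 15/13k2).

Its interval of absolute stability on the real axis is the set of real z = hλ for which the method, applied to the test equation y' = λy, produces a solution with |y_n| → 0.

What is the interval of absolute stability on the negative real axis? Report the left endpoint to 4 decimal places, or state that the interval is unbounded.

z∈(-1.0833,0).

Set f=λy, z=hλ:
  k1=λy_n ⇒ h·k1=z·y_n;  k2=λ(1+4/5z)y_n ⇒ h·k2=z(1+4/5z)y_n
  y_{n+1}/y_n = 1 − 2/13z + 15/13z(1+4/5z) = 1 + z + 12/13z²
  ⇒ R(z) = 1 + z + 12/13z².

Solve |R(x)|<1 on ℝ⁻.
x=-1.12: |R|=1.0379
R=1: x+12/13x²=0 ⇒ x=−13/12=-1.0833; min R=1−1/(4·12/13)=0.7292>−1
Confirm numerically:
  x=-0.744: |R|=0.76696 <1
  x=-0.735: |R|=0.76367 <1
  x=-0.625: |R|=0.73558 <1
  x=-0.445: |R|=0.73779 <1
  x=-1.582: |R|=1.72821 >1
  x=-1.378: |R|=1.37482 >1
Interval (-1.0833, 0).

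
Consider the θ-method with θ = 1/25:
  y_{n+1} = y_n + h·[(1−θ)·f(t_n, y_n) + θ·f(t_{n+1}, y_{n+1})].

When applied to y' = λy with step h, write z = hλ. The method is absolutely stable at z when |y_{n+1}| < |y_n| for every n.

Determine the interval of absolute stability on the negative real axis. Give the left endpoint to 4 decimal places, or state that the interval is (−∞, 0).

z∈(-2.1739,0).

On y'=λy, z=hλ:
  y_{n+1} = y_n + z·[24/25·y_n + 1/25·y_{n+1}] ⇒ (1 − 1/25z)y_{n+1} = (1 + 24/25z)y_n
  ⇒ R(z) = (1 + 24/25z)/(1 − 1/25z).

Boundary: |R(x)|=1, x<0.
x=-1.05: |R|=0.0077
R=−1: 1+24/25x = −1+1/25x ⇒ -23/25x=2 ⇒ x=2/(-23/25)=-2.1739
Confirm numerically:
  x=-1.770: |R|=0.65297 <1
  x=-1.696: |R|=0.58825 <1
  x=-1.508: |R|=0.42221 <1
  x=-2.511: |R|=1.28181 >1
  x=-2.294: |R|=1.10119 >1
  x=-2.225: |R|=1.04316 >1
So |R|<1 on (-2.1739, 0).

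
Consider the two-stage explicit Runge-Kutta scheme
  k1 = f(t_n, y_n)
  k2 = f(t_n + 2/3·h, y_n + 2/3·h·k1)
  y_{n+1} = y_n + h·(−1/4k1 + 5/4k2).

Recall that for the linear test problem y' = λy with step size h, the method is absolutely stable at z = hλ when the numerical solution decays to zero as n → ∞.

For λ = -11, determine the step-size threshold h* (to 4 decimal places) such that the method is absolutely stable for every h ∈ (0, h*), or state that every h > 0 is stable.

Test eqn y'=λy, z=hλ:
  k1=λy_n ⇒ h·k1=z·y_n;  k2=λ(1+2/3z)y_n ⇒ h·k2=z(1+2/3z)y_n
  y_{n+1}/y_n = 1 − 1/4z + 5/4z(1+2/3z) = 1 + z + 5/6z²
  Hence R(z) = 1 + z + 5/6z².

Boundary: |R(x)|=1, x<0.
x=-0.58: |R|=0.7003
R=1: x+5/6x²=0 ⇒ x=−6/5=-1.2000; min R=1−1/(4·5/6)=0.7000>−1
Confirm numerically:
  x=-1.155: |R|=0.95669 <1
  x=-0.937: |R|=0.79464 <1
  x=-0.833: |R|=0.74524 <1
  x=-0.487: |R|=0.71064 <1
  x=-1.651: |R|=1.62050 >1
  x=-1.323: |R|=1.13561 >1
Stable set (-1.2000, 0).

(-1.2000,0); λ=-11 ⇒ h* = (6/5)/11 = 0.1091.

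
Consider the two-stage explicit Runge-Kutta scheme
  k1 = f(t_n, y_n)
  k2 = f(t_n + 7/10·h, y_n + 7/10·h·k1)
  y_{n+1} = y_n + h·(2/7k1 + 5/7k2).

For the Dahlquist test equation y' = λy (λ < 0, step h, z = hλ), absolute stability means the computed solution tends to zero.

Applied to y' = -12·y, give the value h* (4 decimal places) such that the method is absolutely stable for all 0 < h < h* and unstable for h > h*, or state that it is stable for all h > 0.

(-2.0000,0); λ=-12 ⇒ h* = (2)/12 = 0.1667.

With y'=λy (z=hλ):
  k1=λy_n ⇒ h·k1=z·y_n;  k2=λ(1+7/10z)y_n ⇒ h·k2=z(1+7/10z)y_n
  y_{n+1}/y_n = 1 + 2/7z + 5/7z(1+7/10z) = 1 + z + 1/2z²
  Hence R(z) = 1 + z + 1/2z².

Need |R(x)|<1, x<0.
x=-1.25: |R|=0.5312
R=1: x+1/2x²=0 ⇒ x=−2=-2.0000; min R=1−1/(4·1/2)=0.5000>−1
Confirm numerically:
  x=-1.900: |R|=0.90500 <1
  x=-1.424: |R|=0.58989 <1
  x=-1.210: |R|=0.52205 <1
  x=-2.460: |R|=1.56580 >1
  x=-2.352: |R|=1.41395 >1
  x=-2.171: |R|=1.18562 >1
So |R|<1 on (-2.0000, 0).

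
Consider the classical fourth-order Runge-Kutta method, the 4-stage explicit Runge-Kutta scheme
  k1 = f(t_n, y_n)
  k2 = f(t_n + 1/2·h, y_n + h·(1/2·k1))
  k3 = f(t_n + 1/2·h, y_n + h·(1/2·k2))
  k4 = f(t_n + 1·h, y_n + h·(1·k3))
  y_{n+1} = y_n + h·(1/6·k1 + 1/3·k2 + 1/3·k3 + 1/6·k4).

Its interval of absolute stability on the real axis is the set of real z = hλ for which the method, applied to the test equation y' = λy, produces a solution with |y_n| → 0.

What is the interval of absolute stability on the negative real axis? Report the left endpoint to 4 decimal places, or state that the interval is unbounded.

With y'=λy (z=hλ):
  order 4, 4-stage ⇒ R(z)=1+z+z^2/2+z^3/6+z^4/24
  (e.g. R(-1.11)=0.34136, |R|=0.34136)

Need |R(x)|<1, x<0.
x=-1.11: |R|=0.3414
|R(-2.18)|=0.4105 |R(-1.18)|=0.3231 |R(-0.76)|=0.4695
Bisect:
  x_lo=-3.4548 |R|=2.5764  x_hi=-0.1282 |R|=0.8797
  mid=-1.79151 |R|=0.28414 →hi
  mid=-2.62318 |R|=0.78185 →hi
  mid=-3.03901 |R|=1.45494 →lo
  mid=-2.83109 |R|=1.07128 →lo
  mid=-2.72713 |R|=0.91580 →hi
  mid=-2.77911 |R|=0.99072 →hi
  mid=-2.80510 |R|=1.03028 →lo
  ...
  [-2.78541,-2.78521] ⇒ x*=-2.7853
So |R|<1 on (-2.7853, 0).

z∈(-2.7853,0).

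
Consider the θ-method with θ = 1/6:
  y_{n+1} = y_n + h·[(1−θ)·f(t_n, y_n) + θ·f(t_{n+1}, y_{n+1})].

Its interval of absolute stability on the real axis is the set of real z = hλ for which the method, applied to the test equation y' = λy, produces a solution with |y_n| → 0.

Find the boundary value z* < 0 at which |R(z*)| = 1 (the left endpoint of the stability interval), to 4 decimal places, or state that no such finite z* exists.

z* = -3.0000.

Set f=λy, z=hλ:
  y_{n+1} = y_n + z·[5/6·y_n + 1/6·y_{n+1}] ⇒ (1 − 1/6z)y_{n+1} = (1 + 5/6z)y_n
  ⇒ R(z) = (1 + 5/6z)/(1 − 1/6z).

Solve |R(x)|<1 on ℝ⁻.
x=-1.03: |R|=0.1209
R=−1: 1+5/6x = −1+1/6x ⇒ -2/3x=2 ⇒ x=2/(-2/3)=-3.0000
Confirm numerically:
  x=-2.451: |R|=0.74015 <1
  x=-2.387: |R|=0.70764 <1
  x=-2.142: |R|=0.57848 <1
  x=-3.525: |R|=1.22047 >1
  x=-3.520: |R|=1.21849 >1
So |R|<1 on (-3.0000, 0).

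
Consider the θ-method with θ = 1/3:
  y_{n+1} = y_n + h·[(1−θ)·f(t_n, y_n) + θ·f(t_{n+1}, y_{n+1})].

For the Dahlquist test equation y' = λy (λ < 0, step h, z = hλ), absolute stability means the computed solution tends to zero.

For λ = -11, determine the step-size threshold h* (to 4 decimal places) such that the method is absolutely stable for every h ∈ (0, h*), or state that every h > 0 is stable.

On y'=λy, z=hλ:
  y_{n+1} = y_n + z·[2/3·y_n + 1/3·y_{n+1}] ⇒ (1 − 1/3z)y_{n+1} = (1 + 2/3z)y_n
  R(z) = (1 + 2/3z)/(1 − 1/3z).

Need |R(x)|<1, x<0.
x=-0.94: |R|=0.2843
R=−1: 1+2/3x = −1+1/3x ⇒ -1/3x=2 ⇒ x=2/(-1/3)=-6.0000
Confirm numerically:
  x=-5.838: |R|=0.98167 <1
  x=-4.459: |R|=0.79340 <1
  x=-2.859: |R|=0.46390 <1
  x=-2.561: |R|=0.38159 <1
  x=-6.569: |R|=1.05946 >1
  x=-6.245: |R|=1.02650 >1
  x=-6.183: |R|=1.01993 >1
Interval (-6.0000, 0).

(-6.0000,0); λ=-11 ⇒ h* = (6)/11 = 0.5455.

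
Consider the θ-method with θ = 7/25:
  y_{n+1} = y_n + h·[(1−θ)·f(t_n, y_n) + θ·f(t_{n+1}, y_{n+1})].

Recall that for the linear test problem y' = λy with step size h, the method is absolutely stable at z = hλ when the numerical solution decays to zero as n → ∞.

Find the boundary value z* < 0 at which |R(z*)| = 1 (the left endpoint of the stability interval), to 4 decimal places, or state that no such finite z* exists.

On y'=λy, z=hλ:
  y_{n+1} = y_n + z·[18/25·y_n + 7/25·y_{n+1}] ⇒ (1 − 7/25z)y_{n+1} = (1 + 18/25z)y_n
  so R(z) = (1 + 18/25z)/(1 − 7/25z).

Find x<0 with |R(x)|<1.
x=-1.21: |R|=0.0962
R=−1: 1+18/25x = −1+7/25x ⇒ -11/25x=2 ⇒ x=2/(-11/25)=-4.5455
Confirm numerically:
  x=-4.042: |R|=0.89609 <1
  x=-3.974: |R|=0.88099 <1
  x=-2.187: |R|=0.35640 <1
  x=-5.008: |R|=1.08472 >1
  x=-4.958: |R|=1.07601 >1
  x=-4.597: |R|=1.00992 >1
Interval (-4.5455, 0).

z* = -4.5455.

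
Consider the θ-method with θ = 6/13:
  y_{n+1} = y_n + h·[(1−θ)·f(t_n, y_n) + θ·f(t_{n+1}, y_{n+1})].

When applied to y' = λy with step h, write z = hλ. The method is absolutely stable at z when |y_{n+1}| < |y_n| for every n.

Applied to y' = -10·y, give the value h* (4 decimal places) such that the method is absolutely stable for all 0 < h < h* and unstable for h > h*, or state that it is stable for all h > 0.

(-26.0000,0); λ=-10 ⇒ h* = (26)/10 = 2.6000.

Test eqn y'=λy, z=hλ:
  y_{n+1} = y_n + z·[7/13·y_n + 6/13·y_{n+1}] ⇒ (1 − 6/13z)y_{n+1} = (1 + 7/13z)y_n
  ⇒ R(z) = (1 + 7/13z)/(1 − 6/13z).

Solve |R(x)|<1 on ℝ⁻.
x=-1.35: |R|=0.1682
R=−1: 1+7/13x = −1+6/13x ⇒ -1/13x=2 ⇒ x=2/(-1/13)=-26.0000
Confirm numerically:
  x=-25.087: |R|=0.99442 <1
  x=-23.838: |R|=0.98614 <1
  x=-17.022: |R|=0.92202 <1
  x=-16.984: |R|=0.92153 <1
  x=-26.498: |R|=1.00290 >1
  x=-26.199: |R|=1.00117 >1
So |R|<1 on (-26.0000, 0).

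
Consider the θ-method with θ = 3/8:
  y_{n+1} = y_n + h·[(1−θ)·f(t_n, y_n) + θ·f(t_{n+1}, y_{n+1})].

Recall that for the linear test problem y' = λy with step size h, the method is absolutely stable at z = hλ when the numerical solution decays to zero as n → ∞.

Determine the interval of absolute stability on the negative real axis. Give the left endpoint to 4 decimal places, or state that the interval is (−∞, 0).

z∈(-8.0000,0).

Test eqn y'=λy, z=hλ:
  y_{n+1} = y_n + z·[5/8·y_n + 3/8·y_{n+1}] ⇒ (1 − 3/8z)y_{n+1} = (1 + 5/8z)y_n
  so R(z) = (1 + 5/8z)/(1 − 3/8z).

Need |R(x)|<1, x<0.
x=-1.43: |R|=0.0692
R=−1: 1+5/8x = −1+3/8x ⇒ -1/4x=2 ⇒ x=2/(-1/4)=-8.0000
Confirm numerically:
  x=-6.415: |R|=0.88365 <1
  x=-4.306: |R|=0.64681 <1
  x=-3.324: |R|=0.47963 <1
  x=-8.449: |R|=1.02693 >1
  x=-8.306: |R|=1.01859 >1
  x=-8.292: |R|=1.01776 >1
Interval (-8.0000, 0).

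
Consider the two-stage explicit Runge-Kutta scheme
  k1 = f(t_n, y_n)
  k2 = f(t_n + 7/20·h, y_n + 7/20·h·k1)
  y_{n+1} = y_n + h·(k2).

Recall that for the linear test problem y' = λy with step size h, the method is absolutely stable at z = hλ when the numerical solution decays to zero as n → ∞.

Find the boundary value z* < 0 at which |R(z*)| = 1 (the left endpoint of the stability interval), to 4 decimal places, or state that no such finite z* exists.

z* = -2.8571.

Set f=λy, z=hλ:
  k1=λy_n ⇒ h·k1=z·y_n;  k2=λ(1+7/20z)y_n ⇒ h·k2=z(1+7/20z)y_n
  y_{n+1}/y_n = 1 + z(1+7/20z) = 1 + z + 7/20z²
  so R(z) = 1 + z + 7/20z².

Need |R(x)|<1, x<0.
x=-1.58: |R|=0.2937
R=1: x+7/20x²=0 ⇒ x=−20/7=-2.8571; min R=1−1/(4·7/20)=0.2857>−1
Confirm numerically:
  x=-2.659: |R|=0.81560 <1
  x=-1.905: |R|=0.36516 <1
  x=-1.365: |R|=0.28713 <1
  x=-3.200: |R|=1.38400 >1
  x=-2.951: |R|=1.09694 >1
So |R|<1 on (-2.8571, 0).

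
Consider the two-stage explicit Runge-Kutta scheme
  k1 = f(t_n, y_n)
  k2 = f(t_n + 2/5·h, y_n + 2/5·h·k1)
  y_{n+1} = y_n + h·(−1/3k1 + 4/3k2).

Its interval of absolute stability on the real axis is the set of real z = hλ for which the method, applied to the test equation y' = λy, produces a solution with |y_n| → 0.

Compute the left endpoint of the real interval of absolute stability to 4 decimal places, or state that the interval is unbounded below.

Test eqn y'=λy, z=hλ:
  k1=λy_n ⇒ h·k1=z·y_n;  k2=λ(1+2/5z)y_n ⇒ h·k2=z(1+2/5z)y_n
  y_{n+1}/y_n = 1 − 1/3z + 4/3z(1+2/5z) = 1 + z + 8/15z²
  so R(z) = 1 + z + 8/15z².

Find x<0 with |R(x)|<1.
x=-0.41: |R|=0.6797
R=1: x+8/15x²=0 ⇒ x=−15/8=-1.8750; min R=1−1/(4·8/15)=0.5312>−1
Confirm numerically:
  x=-1.395: |R|=0.64288 <1
  x=-1.200: |R|=0.56800 <1
  x=-1.097: |R|=0.54482 <1
  x=-2.200: |R|=1.38133 >1
  x=-1.960: |R|=1.08885 >1
Interval (-1.8750, 0).

left endpoint -1.8750.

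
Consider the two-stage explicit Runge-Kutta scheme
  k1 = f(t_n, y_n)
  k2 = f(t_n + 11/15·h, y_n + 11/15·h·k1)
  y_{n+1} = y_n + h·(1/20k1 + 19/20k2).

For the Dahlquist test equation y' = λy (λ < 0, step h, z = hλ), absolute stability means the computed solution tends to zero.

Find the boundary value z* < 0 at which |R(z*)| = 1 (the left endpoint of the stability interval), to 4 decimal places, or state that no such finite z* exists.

Set f=λy, z=hλ:
  k1=λy_n ⇒ h·k1=z·y_n;  k2=λ(1+11/15z)y_n ⇒ h·k2=z(1+11/15z)y_n
  y_{n+1}/y_n = 1 + 1/20z + 19/20z(1+11/15z) = 1 + z + 209/300z²
  so R(z) = 1 + z + 209/300z².

Need |R(x)|<1, x<0.
x=-1.05: |R|=0.7181
R=1: x+209/300x²=0 ⇒ x=−300/209=-1.4354; min R=1−1/(4·209/300)=0.6411>−1
Confirm numerically:
  x=-1.323: |R|=0.89640 <1
  x=-1.072: |R|=0.72860 <1
  x=-0.706: |R|=0.64124 <1
  x=-1.859: |R|=1.54860 >1
  x=-1.718: |R|=1.33823 >1
  x=-1.480: |R|=1.04598 >1
So |R|<1 on (-1.4354, 0).

left endpoint -1.4354.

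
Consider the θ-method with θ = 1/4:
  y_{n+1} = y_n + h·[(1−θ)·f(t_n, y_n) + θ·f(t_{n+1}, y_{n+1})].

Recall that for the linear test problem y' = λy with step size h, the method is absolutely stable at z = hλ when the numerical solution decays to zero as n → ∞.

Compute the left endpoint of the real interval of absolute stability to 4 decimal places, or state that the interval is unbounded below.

left endpoint -4.0000.

Set f=λy, z=hλ:
  y_{n+1} = y_n + z·[3/4·y_n + 1/4·y_{n+1}] ⇒ (1 − 1/4z)y_{n+1} = (1 + 3/4z)y_n
  so R(z) = (1 + 3/4z)/(1 − 1/4z).

Boundary: |R(x)|=1, x<0.
x=-0.54: |R|=0.5242
R=−1: 1+3/4x = −1+1/4x ⇒ -1/2x=2 ⇒ x=2/(-1/2)=-4.0000
Confirm numerically:
  x=-3.326: |R|=0.81600 <1
  x=-2.974: |R|=0.70576 <1
  x=-2.464: |R|=0.52475 <1
  x=-2.050: |R|=0.35537 <1
  x=-4.275: |R|=1.06647 >1
  x=-4.160: |R|=1.03922 >1
  x=-4.144: |R|=1.03536 >1
So |R|<1 on (-4.0000, 0).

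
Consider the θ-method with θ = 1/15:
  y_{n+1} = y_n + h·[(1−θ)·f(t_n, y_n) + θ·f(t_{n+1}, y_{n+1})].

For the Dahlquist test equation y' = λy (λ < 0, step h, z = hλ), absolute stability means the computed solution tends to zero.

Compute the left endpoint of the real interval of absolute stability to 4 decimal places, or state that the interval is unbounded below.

left endpoint -2.3077.

Test eqn y'=λy, z=hλ:
  y_{n+1} = y_n + z·[14/15·y_n + 1/15·y_{n+1}] ⇒ (1 − 1/15z)y_{n+1} = (1 + 14/15z)y_n
  Hence R(z) = (1 + 14/15z)/(1 − 1/15z).

Boundary: |R(x)|=1, x<0.
x=-0.71: |R|=0.3221
R=−1: 1+14/15x = −1+1/15x ⇒ -13/15x=2 ⇒ x=2/(-13/15)=-2.3077
Confirm numerically:
  x=-2.016: |R|=0.77715 <1
  x=-1.593: |R|=0.44007 <1
  x=-1.232: |R|=0.13849 <1
  x=-2.875: |R|=1.41259 >1
  x=-2.608: |R|=1.22172 >1
  x=-2.387: |R|=1.05930 >1
Stable set (-2.3077, 0).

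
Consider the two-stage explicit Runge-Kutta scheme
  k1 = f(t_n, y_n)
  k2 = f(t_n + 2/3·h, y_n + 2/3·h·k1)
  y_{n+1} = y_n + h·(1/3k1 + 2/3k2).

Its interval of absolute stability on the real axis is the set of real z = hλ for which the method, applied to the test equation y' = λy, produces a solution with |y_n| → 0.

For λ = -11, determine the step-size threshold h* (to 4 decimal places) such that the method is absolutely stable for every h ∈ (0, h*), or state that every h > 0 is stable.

Set f=λy, z=hλ:
  k1=λy_n ⇒ h·k1=z·y_n;  k2=λ(1+2/3z)y_n ⇒ h·k2=z(1+2/3z)y_n
  y_{n+1}/y_n = 1 + 1/3z + 2/3z(1+2/3z) = 1 + z + 4/9z²
  Hence R(z) = 1 + z + 4/9z².

Boundary: |R(x)|=1, x<0.
x=-1.56: |R|=0.5216
R=1: x+4/9x²=0 ⇒ x=−9/4=-2.2500; min R=1−1/(4·4/9)=0.4375>−1
Confirm numerically:
  x=-2.046: |R|=0.81450 <1
  x=-1.877: |R|=0.68884 <1
  x=-1.719: |R|=0.59432 <1
  x=-1.641: |R|=0.55584 <1
  x=-2.793: |R|=1.67404 >1
  x=-2.652: |R|=1.47382 >1
Stable set (-2.2500, 0).

(-2.2500,0); λ=-11 ⇒ h* = (9/4)/11 = 0.2045.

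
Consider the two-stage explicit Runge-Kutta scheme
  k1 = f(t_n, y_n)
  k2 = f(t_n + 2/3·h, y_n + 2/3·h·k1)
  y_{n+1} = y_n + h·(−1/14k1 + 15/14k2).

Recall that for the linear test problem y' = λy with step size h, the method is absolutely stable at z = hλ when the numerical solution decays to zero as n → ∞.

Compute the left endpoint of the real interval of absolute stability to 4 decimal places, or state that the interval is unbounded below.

z* = -1.4000.

With y'=λy (z=hλ):
  k1=λy_n ⇒ h·k1=z·y_n;  k2=λ(1+2/3z)y_n ⇒ h·k2=z(1+2/3z)y_n
  y_{n+1}/y_n = 1 − 1/14z + 15/14z(1+2/3z) = 1 + z + 5/7z²
  R(z) = 1 + z + 5/7z².

Need |R(x)|<1, x<0.
x=-1.42: |R|=1.0203
R=1: x+5/7x²=0 ⇒ x=−7/5=-1.4000; min R=1−1/(4·5/7)=0.6500>−1
Confirm numerically:
  x=-1.127: |R|=0.78024 <1
  x=-0.810: |R|=0.65864 <1
  x=-0.706: |R|=0.65003 <1
  x=-0.693: |R|=0.65004 <1
  x=-1.997: |R|=1.85158 >1
  x=-1.946: |R|=1.75894 >1
Stable set (-1.4000, 0).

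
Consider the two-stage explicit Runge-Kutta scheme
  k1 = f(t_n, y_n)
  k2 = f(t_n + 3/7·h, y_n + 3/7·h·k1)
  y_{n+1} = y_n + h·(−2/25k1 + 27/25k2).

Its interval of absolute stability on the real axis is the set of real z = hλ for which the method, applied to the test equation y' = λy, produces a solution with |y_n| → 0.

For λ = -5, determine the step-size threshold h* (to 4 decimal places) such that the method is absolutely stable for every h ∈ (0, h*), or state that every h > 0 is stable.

Set f=λy, z=hλ:
  k1=λy_n ⇒ h·k1=z·y_n;  k2=λ(1+3/7z)y_n ⇒ h·k2=z(1+3/7z)y_n
  y_{n+1}/y_n = 1 − 2/25z + 27/25z(1+3/7z) = 1 + z + 81/175z²
  ⇒ R(z) = 1 + z + 81/175z².

Solve |R(x)|<1 on ℝ⁻.
x=-1.7: |R|=0.6377
R=1: x+81/175x²=0 ⇒ x=−175/81=-2.1605; min R=1−1/(4·81/175)=0.4599>−1
Confirm numerically:
  x=-1.808: |R|=0.70502 <1
  x=-1.438: |R|=0.51912 <1
  x=-0.901: |R|=0.47475 <1
  x=-2.424: |R|=1.29564 >1
  x=-2.375: |R|=1.23580 >1
  x=-2.307: |R|=1.15644 >1
So |R|<1 on (-2.1605, 0).

(-2.1605,0); λ=-5 ⇒ h* = (175/81)/5 = 0.4321.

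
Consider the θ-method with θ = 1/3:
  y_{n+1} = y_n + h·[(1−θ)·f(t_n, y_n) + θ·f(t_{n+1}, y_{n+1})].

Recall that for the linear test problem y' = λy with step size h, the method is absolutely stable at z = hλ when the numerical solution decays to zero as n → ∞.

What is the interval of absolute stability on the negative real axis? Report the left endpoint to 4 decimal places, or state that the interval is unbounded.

z∈(-6.0000,0).

With y'=λy (z=hλ):
  y_{n+1} = y_n + z·[2/3·y_n + 1/3·y_{n+1}] ⇒ (1 − 1/3z)y_{n+1} = (1 + 2/3z)y_n
  ⇒ R(z) = (1 + 2/3z)/(1 − 1/3z).

Solve |R(x)|<1 on ℝ⁻.
x=-1.11: |R|=0.1898
R=−1: 1+2/3x = −1+1/3x ⇒ -1/3x=2 ⇒ x=2/(-1/3)=-6.0000
Confirm numerically:
  x=-5.131: |R|=0.89313 <1
  x=-4.996: |R|=0.87444 <1
  x=-3.999: |R|=0.71410 <1
  x=-2.571: |R|=0.38449 <1
  x=-6.535: |R|=1.05611 >1
  x=-6.493: |R|=1.05193 >1
Stable set (-6.0000, 0).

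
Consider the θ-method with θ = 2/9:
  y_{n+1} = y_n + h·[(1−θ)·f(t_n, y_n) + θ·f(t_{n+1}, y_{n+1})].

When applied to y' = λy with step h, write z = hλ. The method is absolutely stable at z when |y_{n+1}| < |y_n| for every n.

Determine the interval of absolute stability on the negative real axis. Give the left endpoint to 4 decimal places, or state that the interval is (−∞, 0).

With y'=λy (z=hλ):
  y_{n+1} = y_n + z·[7/9·y_n + 2/9·y_{n+1}] ⇒ (1 − 2/9z)y_{n+1} = (1 + 7/9z)y_n
  Hence R(z) = (1 + 7/9z)/(1 − 2/9z).

Boundary: |R(x)|=1, x<0.
x=-1.71: |R|=0.2391
R=−1: 1+7/9x = −1+2/9x ⇒ -5/9x=2 ⇒ x=2/(-5/9)=-3.6000
Confirm numerically:
  x=-2.784: |R|=0.71993 <1
  x=-2.001: |R|=0.38509 <1
  x=-1.878: |R|=0.32502 <1
  x=-1.678: |R|=0.22224 <1
  x=-3.910: |R|=1.09215 >1
  x=-3.743: |R|=1.04337 >1
Stable set (-3.6000, 0).

(-3.6000, 0).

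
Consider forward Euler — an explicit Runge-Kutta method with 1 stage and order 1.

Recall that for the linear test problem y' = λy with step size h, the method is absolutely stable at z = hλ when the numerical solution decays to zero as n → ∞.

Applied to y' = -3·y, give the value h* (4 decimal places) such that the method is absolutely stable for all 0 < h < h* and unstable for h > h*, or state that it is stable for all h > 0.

With y'=λy (z=hλ):
  order 1, 1-stage ⇒ R(z)=1+z
  (e.g. R(-1.13)=-0.13000, |R|=0.13000)

Solve |R(x)|<1 on ℝ⁻.
x=-1.13: |R|=0.1300
|R(-1.74)|=0.7400 |R(-1.34)|=0.3400 |R(-1.05)|=0.0500
Bisect:
  x_lo=-2.5541 |R|=1.5541  x_hi=-0.3520 |R|=0.6480
  mid=-1.45307 |R|=0.45307 →hi
  mid=-2.00360 |R|=1.00360 →lo
  mid=-1.72834 |R|=0.72834 →hi
  mid=-1.86597 |R|=0.86597 →hi
  mid=-1.93478 |R|=0.93478 →hi
  mid=-1.96919 |R|=0.96919 →hi
  mid=-1.98640 |R|=0.98640 →hi
  mid=-1.99500 |R|=0.99500 →hi
  mid=-1.99930 |R|=0.99930 →hi
  ...
  [-2.00011,-1.99997] ⇒ x*=-2.0000
So |R|<1 on (-2.0000, 0).

(-2.0000,0); λ=-3 ⇒ h* = 0.6667.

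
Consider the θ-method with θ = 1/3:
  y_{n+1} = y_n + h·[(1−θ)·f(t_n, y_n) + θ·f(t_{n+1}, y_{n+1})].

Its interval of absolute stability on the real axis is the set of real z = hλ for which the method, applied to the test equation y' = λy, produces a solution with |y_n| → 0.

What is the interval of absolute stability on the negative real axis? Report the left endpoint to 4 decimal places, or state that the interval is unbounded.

Test eqn y'=λy, z=hλ:
  y_{n+1} = y_n + z·[2/3·y_n + 1/3·y_{n+1}] ⇒ (1 − 1/3z)y_{n+1} = (1 + 2/3z)y_n
  so R(z) = (1 + 2/3z)/(1 − 1/3z).

Boundary: |R(x)|=1, x<0.
x=-1.47: |R|=0.0134
R=−1: 1+2/3x = −1+1/3x ⇒ -1/3x=2 ⇒ x=2/(-1/3)=-6.0000
Confirm numerically:
  x=-4.749: |R|=0.83856 <1
  x=-4.029: |R|=0.71959 <1
  x=-3.198: |R|=0.54792 <1
  x=-3.141: |R|=0.53444 <1
  x=-6.146: |R|=1.01596 >1
  x=-6.117: |R|=1.01283 >1
  x=-6.082: |R|=1.00903 >1
So |R|<1 on (-6.0000, 0).

(-6.0000, 0).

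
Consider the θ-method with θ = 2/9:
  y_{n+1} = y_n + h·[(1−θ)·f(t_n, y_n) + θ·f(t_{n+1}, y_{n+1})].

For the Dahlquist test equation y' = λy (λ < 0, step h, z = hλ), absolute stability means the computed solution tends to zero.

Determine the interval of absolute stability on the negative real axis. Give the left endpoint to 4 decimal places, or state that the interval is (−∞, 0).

(-3.6000, 0).

On y'=λy, z=hλ:
  y_{n+1} = y_n + z·[7/9·y_n + 2/9·y_{n+1}] ⇒ (1 − 2/9z)y_{n+1} = (1 + 7/9z)y_n
  so R(z) = (1 + 7/9z)/(1 − 2/9z).

Find x<0 with |R(x)|<1.
x=-0.92: |R|=0.2362
R=−1: 1+7/9x = −1+2/9x ⇒ -5/9x=2 ⇒ x=2/(-5/9)=-3.6000
Confirm numerically:
  x=-2.913: |R|=0.76831 <1
  x=-1.523: |R|=0.13789 <1
  x=-1.466: |R|=0.10577 <1
  x=-4.159: |R|=1.16139 >1
  x=-4.064: |R|=1.13545 >1
  x=-3.733: |R|=1.04039 >1
Interval (-3.6000, 0).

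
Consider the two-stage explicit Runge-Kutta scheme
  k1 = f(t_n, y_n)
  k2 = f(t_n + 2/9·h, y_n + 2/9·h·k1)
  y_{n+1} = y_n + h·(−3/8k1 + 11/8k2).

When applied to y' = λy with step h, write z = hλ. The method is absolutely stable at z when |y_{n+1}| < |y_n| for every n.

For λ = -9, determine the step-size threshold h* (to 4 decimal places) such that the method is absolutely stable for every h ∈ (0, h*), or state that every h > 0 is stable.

On y'=λy, z=hλ:
  k1=λy_n ⇒ h·k1=z·y_n;  k2=λ(1+2/9z)y_n ⇒ h·k2=z(1+2/9z)y_n
  y_{n+1}/y_n = 1 − 3/8z + 11/8z(1+2/9z) = 1 + z + 11/36z²
  so R(z) = 1 + z + 11/36z².

Solve |R(x)|<1 on ℝ⁻.
x=-1.26: |R|=0.2251
R=1: x+11/36x²=0 ⇒ x=−36/11=-3.2727; min R=1−1/(4·11/36)=0.1818>−1
Confirm numerically:
  x=-2.935: |R|=0.69712 <1
  x=-2.406: |R|=0.36281 <1
  x=-1.692: |R|=0.18276 <1
  x=-3.840: |R|=1.66560 >1
  x=-3.825: |R|=1.64547 >1
So |R|<1 on (-3.2727, 0).

(-3.2727,0); λ=-9 ⇒ h* = (36/11)/9 = 0.3636.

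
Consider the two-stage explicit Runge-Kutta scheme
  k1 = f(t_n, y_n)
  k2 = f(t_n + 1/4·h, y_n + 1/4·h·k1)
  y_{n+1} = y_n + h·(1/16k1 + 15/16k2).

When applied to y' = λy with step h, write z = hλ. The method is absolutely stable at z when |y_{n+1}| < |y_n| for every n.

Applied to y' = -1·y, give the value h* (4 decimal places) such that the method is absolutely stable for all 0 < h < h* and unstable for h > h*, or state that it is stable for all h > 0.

With y'=λy (z=hλ):
  k1=λy_n ⇒ h·k1=z·y_n;  k2=λ(1+1/4z)y_n ⇒ h·k2=z(1+1/4z)y_n
  y_{n+1}/y_n = 1 + 1/16z + 15/16z(1+1/4z) = 1 + z + 15/64z²
  R(z) = 1 + z + 15/64z².

Boundary: |R(x)|=1, x<0.
x=-1.42: |R|=0.0526
R=1: x+15/64x²=0 ⇒ x=−64/15=-4.2667; min R=1−1/(4·15/64)=-0.0667>−1
Confirm numerically:
  x=-3.858: |R|=0.63048 <1
  x=-3.547: |R|=0.40172 <1
  x=-2.647: |R|=0.00483 <1
  x=-2.208: |R|=0.06536 <1
  x=-4.863: |R|=1.67968 >1
  x=-4.619: |R|=1.38143 >1
  x=-4.398: |R|=1.13538 >1
Interval (-4.2667, 0).

(-4.2667,0); λ=-1 ⇒ h* = (64/15)/1 = 4.2667.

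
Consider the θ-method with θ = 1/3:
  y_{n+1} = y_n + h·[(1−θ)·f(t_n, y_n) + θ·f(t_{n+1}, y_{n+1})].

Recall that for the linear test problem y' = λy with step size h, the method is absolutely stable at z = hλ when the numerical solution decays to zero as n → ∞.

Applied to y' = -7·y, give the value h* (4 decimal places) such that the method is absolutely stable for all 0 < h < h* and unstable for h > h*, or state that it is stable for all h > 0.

(-6.0000,0); λ=-7 ⇒ h* = (6)/7 = 0.8571.

Set f=λy, z=hλ:
  y_{n+1} = y_n + z·[2/3·y_n + 1/3·y_{n+1}] ⇒ (1 − 1/3z)y_{n+1} = (1 + 2/3z)y_n
  R(z) = (1 + 2/3z)/(1 − 1/3z).

Need |R(x)|<1, x<0.
x=-0.84: |R|=0.3437
R=−1: 1+2/3x = −1+1/3x ⇒ -1/3x=2 ⇒ x=2/(-1/3)=-6.0000
Confirm numerically:
  x=-5.780: |R|=0.97494 <1
  x=-5.530: |R|=0.94490 <1
  x=-4.998: |R|=0.87472 <1
  x=-2.621: |R|=0.39886 <1
  x=-6.096: |R|=1.01055 >1
  x=-6.087: |R|=1.00957 >1
Interval (-6.0000, 0).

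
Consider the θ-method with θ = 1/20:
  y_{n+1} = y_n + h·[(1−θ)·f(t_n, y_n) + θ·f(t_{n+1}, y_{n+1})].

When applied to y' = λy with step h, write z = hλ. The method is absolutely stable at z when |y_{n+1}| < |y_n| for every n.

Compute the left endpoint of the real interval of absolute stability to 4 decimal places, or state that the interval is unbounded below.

z* = -2.2222.

With y'=λy (z=hλ):
  y_{n+1} = y_n + z·[19/20·y_n + 1/20·y_{n+1}] ⇒ (1 − 1/20z)y_{n+1} = (1 + 19/20z)y_n
  R(z) = (1 + 19/20z)/(1 − 1/20z).

Need |R(x)|<1, x<0.
x=-0.55: |R|=0.4647
R=−1: 1+19/20x = −1+1/20x ⇒ -9/10x=2 ⇒ x=2/(-9/10)=-2.2222
Confirm numerically:
  x=-2.041: |R|=0.85200 <1
  x=-1.874: |R|=0.71345 <1
  x=-1.288: |R|=0.21007 <1
  x=-2.631: |R|=1.32513 >1
  x=-2.376: |R|=1.12370 >1
Stable set (-2.2222, 0).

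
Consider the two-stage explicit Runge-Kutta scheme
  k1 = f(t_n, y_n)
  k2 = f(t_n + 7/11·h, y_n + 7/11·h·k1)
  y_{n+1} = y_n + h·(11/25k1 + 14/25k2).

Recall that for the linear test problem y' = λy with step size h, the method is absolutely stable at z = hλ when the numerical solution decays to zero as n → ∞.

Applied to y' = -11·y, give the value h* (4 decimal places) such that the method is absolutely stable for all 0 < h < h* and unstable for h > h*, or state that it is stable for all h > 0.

Test eqn y'=λy, z=hλ:
  k1=λy_n ⇒ h·k1=z·y_n;  k2=λ(1+7/11z)y_n ⇒ h·k2=z(1+7/11z)y_n
  y_{n+1}/y_n = 1 + 11/25z + 14/25z(1+7/11z) = 1 + z + 98/275z²
  Hence R(z) = 1 + z + 98/275z².

Solve |R(x)|<1 on ℝ⁻.
x=-1.15: |R|=0.3213
R=1: x+98/275x²=0 ⇒ x=−275/98=-2.8061; min R=1−1/(4·98/275)=0.2985>−1
Confirm numerically:
  x=-2.234: |R|=0.54452 <1
  x=-1.840: |R|=0.36650 <1
  x=-1.411: |R|=0.29849 <1
  x=-1.162: |R|=0.31918 <1
  x=-3.343: |R|=1.63959 >1
  x=-3.223: |R|=1.47881 >1
Interval (-2.8061, 0).

(-2.8061,0); λ=-11 ⇒ h* = (275/98)/11 = 0.2551.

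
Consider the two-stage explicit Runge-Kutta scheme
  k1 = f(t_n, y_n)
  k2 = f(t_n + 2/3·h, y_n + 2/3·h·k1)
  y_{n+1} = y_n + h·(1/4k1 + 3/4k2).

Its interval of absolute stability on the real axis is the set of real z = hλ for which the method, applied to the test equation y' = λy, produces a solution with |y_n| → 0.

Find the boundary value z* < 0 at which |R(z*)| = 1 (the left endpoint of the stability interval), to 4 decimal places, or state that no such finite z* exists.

left endpoint -2.0000.

On y'=λy, z=hλ:
  k1=λy_n ⇒ h·k1=z·y_n;  k2=λ(1+2/3z)y_n ⇒ h·k2=z(1+2/3z)y_n
  y_{n+1}/y_n = 1 + 1/4z + 3/4z(1+2/3z) = 1 + z + 1/2z²
  ⇒ R(z) = 1 + z + 1/2z².

Solve |R(x)|<1 on ℝ⁻.
x=-1.7: |R|=0.7450
R=1: x+1/2x²=0 ⇒ x=−2=-2.0000; min R=1−1/(4·1/2)=0.5000>−1
Confirm numerically:
  x=-1.729: |R|=0.76572 <1
  x=-1.368: |R|=0.56771 <1
  x=-1.018: |R|=0.50016 <1
  x=-1.013: |R|=0.50008 <1
  x=-2.475: |R|=1.58781 >1
  x=-2.135: |R|=1.14411 >1
Stable set (-2.0000, 0).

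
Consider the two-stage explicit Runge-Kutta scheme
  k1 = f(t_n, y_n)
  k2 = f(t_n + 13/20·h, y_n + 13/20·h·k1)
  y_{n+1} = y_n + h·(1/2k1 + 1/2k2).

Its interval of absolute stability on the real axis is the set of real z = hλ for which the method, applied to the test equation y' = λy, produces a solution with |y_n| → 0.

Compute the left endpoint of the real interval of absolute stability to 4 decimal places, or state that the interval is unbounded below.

Set f=λy, z=hλ:
  k1=λy_n ⇒ h·k1=z·y_n;  k2=λ(1+13/20z)y_n ⇒ h·k2=z(1+13/20z)y_n
  y_{n+1}/y_n = 1 + 1/2z + 1/2z(1+13/20z) = 1 + z + 13/40z²
  ⇒ R(z) = 1 + z + 13/40z².

Boundary: |R(x)|=1, x<0.
x=-1.58: |R|=0.2313
R=1: x+13/40x²=0 ⇒ x=−40/13=-3.0769; min R=1−1/(4·13/40)=0.2308>−1
Confirm numerically:
  x=-2.877: |R|=0.81307 <1
  x=-2.418: |R|=0.48219 <1
  x=-2.119: |R|=0.34030 <1
  x=-3.625: |R|=1.64570 >1
  x=-3.285: |R|=1.22215 >1
Stable set (-3.0769, 0).

z* = -3.0769.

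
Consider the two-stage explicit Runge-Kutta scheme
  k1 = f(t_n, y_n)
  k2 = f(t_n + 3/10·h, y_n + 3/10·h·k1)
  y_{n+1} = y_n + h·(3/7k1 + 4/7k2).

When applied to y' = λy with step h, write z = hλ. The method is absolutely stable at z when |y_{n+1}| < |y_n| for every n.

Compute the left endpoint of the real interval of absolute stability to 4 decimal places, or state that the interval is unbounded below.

z* = -5.8333.

With y'=λy (z=hλ):
  k1=λy_n ⇒ h·k1=z·y_n;  k2=λ(1+3/10z)y_n ⇒ h·k2=z(1+3/10z)y_n
  y_{n+1}/y_n = 1 + 3/7z + 4/7z(1+3/10z) = 1 + z + 6/35z²
  Hence R(z) = 1 + z + 6/35z².

Need |R(x)|<1, x<0.
x=-0.94: |R|=0.2115
R=1: x+6/35x²=0 ⇒ x=−35/6=-5.8333; min R=1−1/(4·6/35)=-0.4583>−1
Confirm numerically:
  x=-5.550: |R|=0.73043 <1
  x=-5.358: |R|=0.56340 <1
  x=-4.728: |R|=0.10411 <1
  x=-6.330: |R|=1.53895 >1
  x=-6.319: |R|=1.52610 >1
  x=-5.943: |R|=1.11173 >1
So |R|<1 on (-5.8333, 0).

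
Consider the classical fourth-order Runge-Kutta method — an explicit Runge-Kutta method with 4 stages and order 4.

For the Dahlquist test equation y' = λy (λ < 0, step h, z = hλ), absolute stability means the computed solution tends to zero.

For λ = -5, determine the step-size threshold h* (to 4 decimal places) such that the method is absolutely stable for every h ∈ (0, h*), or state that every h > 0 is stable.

(-2.7853,0); λ=-5 ⇒ h* = 0.5571.

Set f=λy, z=hλ:
  order 4, 4-stage ⇒ R(z)=1+z+z^2/2+z^3/6+z^4/24
  (e.g. R(-1.61)=0.27046, |R|=0.27046)

Solve |R(x)|<1 on ℝ⁻.
x=-1.61: |R|=0.2705
|R(-3.04)|=1.4570 |R(-1.07)|=0.3529 |R(-0.88)|=0.4186
Bisect:
  x_lo=-3.4098 |R|=2.4286  x_hi=-0.3196 |R|=0.7265
  mid=-1.86468 |R|=0.29698 →hi
  mid=-2.63724 |R|=0.79878 →hi
  mid=-3.02352 |R|=1.42273 →lo
  mid=-2.83038 |R|=1.07013 →lo
  mid=-2.73381 |R|=0.92511 →hi
  mid=-2.78209 |R|=0.99519 →hi
  mid=-2.80624 |R|=1.03204 →lo
  mid=-2.79417 |R|=1.01346 →lo
  mid=-2.78813 |R|=1.00428 →lo
  ...
  [-2.78530,-2.78511] ⇒ x*=-2.7853
Stable set (-2.7853, 0).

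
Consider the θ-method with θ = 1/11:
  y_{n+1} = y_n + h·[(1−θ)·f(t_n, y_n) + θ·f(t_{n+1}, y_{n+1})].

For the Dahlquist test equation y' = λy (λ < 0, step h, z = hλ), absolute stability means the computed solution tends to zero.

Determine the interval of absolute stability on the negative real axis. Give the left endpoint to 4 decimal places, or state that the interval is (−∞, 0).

Set f=λy, z=hλ:
  y_{n+1} = y_n + z·[10/11·y_n + 1/11·y_{n+1}] ⇒ (1 − 1/11z)y_{n+1} = (1 + 10/11z)y_n
  ⇒ R(z) = (1 + 10/11z)/(1 − 1/11z).

Boundary: |R(x)|=1, x<0.
x=-0.61: |R|=0.4220
R=−1: 1+10/11x = −1+1/11x ⇒ -9/11x=2 ⇒ x=2/(-9/11)=-2.4444
Confirm numerically:
  x=-2.292: |R|=0.89678 <1
  x=-2.285: |R|=0.89198 <1
  x=-1.306: |R|=0.16740 <1
  x=-1.252: |R|=0.12406 <1
  x=-2.846: |R|=1.26101 >1
  x=-2.839: |R|=1.25659 >1
Interval (-2.4444, 0).

(-2.4444, 0).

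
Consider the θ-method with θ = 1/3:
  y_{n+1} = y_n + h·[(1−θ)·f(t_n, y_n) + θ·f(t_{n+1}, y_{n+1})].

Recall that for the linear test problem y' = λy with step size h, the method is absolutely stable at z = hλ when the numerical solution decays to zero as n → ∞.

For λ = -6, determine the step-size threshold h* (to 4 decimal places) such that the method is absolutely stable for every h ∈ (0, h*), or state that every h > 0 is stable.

(-6.0000,0); λ=-6 ⇒ h* = (6)/6 = 1.0000.

Set f=λy, z=hλ:
  y_{n+1} = y_n + z·[2/3·y_n + 1/3·y_{n+1}] ⇒ (1 − 1/3z)y_{n+1} = (1 + 2/3z)y_n
  R(z) = (1 + 2/3z)/(1 − 1/3z).

Boundary: |R(x)|=1, x<0.
x=-1.25: |R|=0.1176
R=−1: 1+2/3x = −1+1/3x ⇒ -1/3x=2 ⇒ x=2/(-1/3)=-6.0000
Confirm numerically:
  x=-4.793: |R|=0.84512 <1
  x=-4.013: |R|=0.71667 <1
  x=-3.720: |R|=0.66071 <1
  x=-2.543: |R|=0.37633 <1
  x=-6.562: |R|=1.05877 >1
  x=-6.441: |R|=1.04671 >1
  x=-6.330: |R|=1.03537 >1
Interval (-6.0000, 0).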